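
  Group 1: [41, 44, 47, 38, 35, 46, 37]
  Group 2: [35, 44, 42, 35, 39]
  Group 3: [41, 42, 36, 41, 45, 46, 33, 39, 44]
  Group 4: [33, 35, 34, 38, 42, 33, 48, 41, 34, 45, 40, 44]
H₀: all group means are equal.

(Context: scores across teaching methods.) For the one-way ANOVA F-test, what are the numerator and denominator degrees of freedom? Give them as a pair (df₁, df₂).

k = 4 groups, N = 33 total
df = (k−1, N−k) = (4−1, 33−4) = (3, 29)

degrees of freedom = [3, 29]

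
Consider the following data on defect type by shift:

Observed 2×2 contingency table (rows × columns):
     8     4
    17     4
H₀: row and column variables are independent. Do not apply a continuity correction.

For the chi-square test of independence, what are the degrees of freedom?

degrees of freedom = 1

df = (r−1)(c−1) = (2−1)·(2−1) = 1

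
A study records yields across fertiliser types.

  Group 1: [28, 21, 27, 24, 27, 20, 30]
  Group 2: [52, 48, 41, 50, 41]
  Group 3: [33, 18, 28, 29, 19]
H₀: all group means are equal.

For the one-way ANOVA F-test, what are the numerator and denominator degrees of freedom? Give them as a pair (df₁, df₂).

degrees of freedom = [2, 14]

k = 3 groups, N = 17 total
df = (k−1, N−k) = (3−1, 17−3) = (2, 14)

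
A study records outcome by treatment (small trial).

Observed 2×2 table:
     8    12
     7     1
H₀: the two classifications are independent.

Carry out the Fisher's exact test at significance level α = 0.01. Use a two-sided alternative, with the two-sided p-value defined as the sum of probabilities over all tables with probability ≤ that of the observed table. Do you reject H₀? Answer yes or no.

reject H₀: no

Margins: r₁=20, r₂=8, c₁=15, c₂=13, n=28
p_obs = C(20,8)·C(8,7)/C(28,15); sum pmf over tables with pmf ≤ p_obs
p-value (two-sided) = 0.03768
At α=0.01: p ≥ α → fail to reject H₀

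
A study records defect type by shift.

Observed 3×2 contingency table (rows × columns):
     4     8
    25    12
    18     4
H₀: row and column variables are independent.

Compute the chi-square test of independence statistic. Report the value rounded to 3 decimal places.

Row totals [12, 37, 22], col totals [47, 24], n=71
χ² = (4−7.94)²/7.94 + (8−4.06)²/4.06 + (25−24.49)²/24.49 + (12−12.51)²/12.51 + (18−14.56)²/14.56 + (4−7.44)²/7.44 = 8.2221
df = 2

test statistic = 8.222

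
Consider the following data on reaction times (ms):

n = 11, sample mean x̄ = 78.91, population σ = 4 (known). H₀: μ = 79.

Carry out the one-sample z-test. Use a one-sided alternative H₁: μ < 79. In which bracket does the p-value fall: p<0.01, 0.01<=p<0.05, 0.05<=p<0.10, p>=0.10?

SE = σ/√n = 4/√11 = 1.2060
z = (x̄−μ₀)/SE = (78.91−79)/1.2060 = -0.0746
p-value (one-sided, H₁ less) = 0.47026
→ bracket: p>=0.10

p-value bracket: p>=0.10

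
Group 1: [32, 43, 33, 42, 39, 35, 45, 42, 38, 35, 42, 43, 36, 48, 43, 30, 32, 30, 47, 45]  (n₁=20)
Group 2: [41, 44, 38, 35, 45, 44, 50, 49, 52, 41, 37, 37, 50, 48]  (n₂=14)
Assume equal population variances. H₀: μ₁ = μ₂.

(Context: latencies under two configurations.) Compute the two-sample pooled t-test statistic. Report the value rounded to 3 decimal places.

test statistic = -2.338

x̄₁=39.000, s₁=5.758, n₁=20
x̄₂=43.643, s₂=5.611, n₂=14
s_p² = [19·5.758² + 13·5.611²]/32 = 32.4754
SE = √(s_p²·(1/20+1/14)) = 1.9858
t = (39.000−43.643)/1.9858 = -2.3380
df = 32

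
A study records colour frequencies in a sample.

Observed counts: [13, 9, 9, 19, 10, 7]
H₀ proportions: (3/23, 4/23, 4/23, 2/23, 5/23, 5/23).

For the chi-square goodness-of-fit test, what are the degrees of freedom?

degrees of freedom = 5

df = k − 1 = 6 − 1 = 5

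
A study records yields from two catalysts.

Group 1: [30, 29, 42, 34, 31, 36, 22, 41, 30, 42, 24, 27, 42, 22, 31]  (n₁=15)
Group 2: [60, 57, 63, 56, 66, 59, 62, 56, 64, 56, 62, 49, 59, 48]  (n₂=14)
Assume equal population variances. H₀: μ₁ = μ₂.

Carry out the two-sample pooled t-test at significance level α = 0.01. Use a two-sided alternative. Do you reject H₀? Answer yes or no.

x̄₁=32.200, s₁=7.113, n₁=15
x̄₂=58.357, s₂=5.227, n₂=14
s_p² = [14·7.113² + 13·5.227²]/27 = 39.3931
SE = √(s_p²·(1/15+1/14)) = 2.3324
t = (32.200−58.357)/2.3324 = -11.2148
df = 27
p-value (two-sided) = 0.00000
At α=0.01: p < α → reject H₀

reject H₀: yes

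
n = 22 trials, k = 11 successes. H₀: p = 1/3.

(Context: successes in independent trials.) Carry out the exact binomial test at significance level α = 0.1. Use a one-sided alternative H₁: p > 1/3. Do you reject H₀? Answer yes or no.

reject H₀: yes

Exact binomial: n=22, k=11, p₀=1/3=0.3333
P(X≥11) from Σ C(n,i)·p₀^i·(1−p₀)^(n−i)
p-value (one-sided, H₁ greater) = 0.07874
At α=0.1: p < α → reject H₀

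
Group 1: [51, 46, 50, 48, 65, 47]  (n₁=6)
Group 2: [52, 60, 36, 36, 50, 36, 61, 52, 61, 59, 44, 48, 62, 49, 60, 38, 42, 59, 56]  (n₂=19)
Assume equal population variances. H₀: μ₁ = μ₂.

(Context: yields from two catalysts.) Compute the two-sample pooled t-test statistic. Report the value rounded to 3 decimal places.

test statistic = 0.139

x̄₁=51.167, s₁=7.026, n₁=6
x̄₂=50.579, s₂=9.495, n₂=19
s_p² = [5·7.026² + 18·9.495²]/23 = 81.2811
SE = √(s_p²·(1/6+1/19)) = 4.2219
t = (51.167−50.579)/4.2219 = 0.1392
df = 23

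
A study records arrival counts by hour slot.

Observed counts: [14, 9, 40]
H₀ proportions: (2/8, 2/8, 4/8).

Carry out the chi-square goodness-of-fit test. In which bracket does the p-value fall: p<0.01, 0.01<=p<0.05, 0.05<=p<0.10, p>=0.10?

n = 63; E_i = n·p_i = [15.75, 15.75, 31.50]
χ² = (14−15.75)²/15.75 + (9−15.75)²/15.75 + (40−31.50)²/31.50 = 5.3810
df = 2
p-value (upper-tail) = 0.06785
→ bracket: 0.05<=p<0.10

p-value bracket: 0.05<=p<0.10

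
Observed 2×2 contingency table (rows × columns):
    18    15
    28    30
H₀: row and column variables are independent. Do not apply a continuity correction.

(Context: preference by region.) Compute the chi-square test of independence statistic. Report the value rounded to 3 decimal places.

test statistic = 0.331

Row totals [33, 58], col totals [46, 45], n=91
χ² = (18−16.68)²/16.68 + (15−16.32)²/16.32 + (28−29.32)²/29.32 + (30−28.68)²/28.68 = 0.3307
df = 1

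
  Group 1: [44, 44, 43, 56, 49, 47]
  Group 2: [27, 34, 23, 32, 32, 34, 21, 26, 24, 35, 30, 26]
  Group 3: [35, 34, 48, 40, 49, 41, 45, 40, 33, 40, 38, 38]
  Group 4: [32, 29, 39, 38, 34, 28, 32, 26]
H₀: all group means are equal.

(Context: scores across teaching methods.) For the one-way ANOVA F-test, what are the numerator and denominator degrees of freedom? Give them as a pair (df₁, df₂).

k = 4 groups, N = 38 total
df = (k−1, N−k) = (4−1, 38−4) = (3, 34)

degrees of freedom = [3, 34]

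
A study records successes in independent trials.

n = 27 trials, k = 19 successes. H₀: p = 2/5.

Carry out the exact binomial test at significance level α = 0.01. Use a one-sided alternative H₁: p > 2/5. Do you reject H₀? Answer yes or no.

Exact binomial: n=27, k=19, p₀=2/5=0.4000
P(X≥19) from Σ C(n,i)·p₀^i·(1−p₀)^(n−i)
p-value (one-sided, H₁ greater) = 0.00137
At α=0.01: p < α → reject H₀

reject H₀: yes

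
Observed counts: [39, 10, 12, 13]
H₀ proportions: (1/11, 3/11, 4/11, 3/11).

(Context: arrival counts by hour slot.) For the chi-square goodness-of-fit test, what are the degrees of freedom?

degrees of freedom = 3

df = k − 1 = 4 − 1 = 3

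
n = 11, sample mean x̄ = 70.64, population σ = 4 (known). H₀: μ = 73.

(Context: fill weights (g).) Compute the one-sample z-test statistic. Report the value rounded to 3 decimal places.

SE = σ/√n = 4/√11 = 1.2060
z = (x̄−μ₀)/SE = (70.64−73)/1.2060 = -1.9568

test statistic = -1.957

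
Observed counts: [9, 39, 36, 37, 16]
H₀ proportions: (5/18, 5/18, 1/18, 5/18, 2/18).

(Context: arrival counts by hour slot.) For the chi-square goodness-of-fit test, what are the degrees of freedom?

degrees of freedom = 4

df = k − 1 = 5 − 1 = 4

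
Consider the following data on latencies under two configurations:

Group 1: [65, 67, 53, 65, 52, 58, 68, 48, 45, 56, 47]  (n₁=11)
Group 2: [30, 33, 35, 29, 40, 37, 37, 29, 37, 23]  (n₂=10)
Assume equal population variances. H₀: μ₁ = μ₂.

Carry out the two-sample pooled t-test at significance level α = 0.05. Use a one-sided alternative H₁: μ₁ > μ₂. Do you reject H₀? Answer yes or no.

x̄₁=56.727, s₁=8.463, n₁=11
x̄₂=33.000, s₂=5.185, n₂=10
s_p² = [10·8.463² + 9·5.185²]/19 = 50.4306
SE = √(s_p²·(1/11+1/10)) = 3.1028
t = (56.727−33.000)/3.1028 = 7.6469
df = 19
p-value (one-sided, H₁ greater) = 0.00000
At α=0.05: p < α → reject H₀

reject H₀: yes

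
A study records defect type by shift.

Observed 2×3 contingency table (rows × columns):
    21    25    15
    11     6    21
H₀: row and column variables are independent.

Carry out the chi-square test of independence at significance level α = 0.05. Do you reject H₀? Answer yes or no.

reject H₀: yes

Row totals [61, 38], col totals [32, 31, 36], n=99
χ² = (21−19.72)²/19.72 + (25−19.10)²/19.10 + (15−22.18)²/22.18 + (11−12.28)²/12.28 + (6−11.90)²/11.90 + (21−13.82)²/13.82 = 11.0216
df = 2
p-value (upper-tail) = 0.00404
At α=0.05: p < α → reject H₀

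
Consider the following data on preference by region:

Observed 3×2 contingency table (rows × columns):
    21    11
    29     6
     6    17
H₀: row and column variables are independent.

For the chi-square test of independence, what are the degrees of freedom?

degrees of freedom = 2

df = (r−1)(c−1) = (3−1)·(2−1) = 2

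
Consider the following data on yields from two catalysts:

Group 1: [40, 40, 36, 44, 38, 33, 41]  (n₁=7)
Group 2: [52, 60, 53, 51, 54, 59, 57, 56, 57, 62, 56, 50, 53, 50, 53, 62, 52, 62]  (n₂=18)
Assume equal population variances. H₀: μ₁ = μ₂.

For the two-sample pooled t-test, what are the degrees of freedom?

degrees of freedom = 23

df = n₁ + n₂ − 2 = 7 + 18 − 2 = 23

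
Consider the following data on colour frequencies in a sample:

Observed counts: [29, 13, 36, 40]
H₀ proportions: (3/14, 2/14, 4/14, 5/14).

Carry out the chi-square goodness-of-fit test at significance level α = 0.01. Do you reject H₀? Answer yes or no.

reject H₀: no

n = 118; E_i = n·p_i = [25.29, 16.86, 33.71, 42.14]
χ² = (29−25.29)²/25.29 + (13−16.86)²/16.86 + (36−33.71)²/33.71 + (40−42.14)²/42.14 = 1.6921
df = 3
p-value (upper-tail) = 0.63869
At α=0.01: p ≥ α → fail to reject H₀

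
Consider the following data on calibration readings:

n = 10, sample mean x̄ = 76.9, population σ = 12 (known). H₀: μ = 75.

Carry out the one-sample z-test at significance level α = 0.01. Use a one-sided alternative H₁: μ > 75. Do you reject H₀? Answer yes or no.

reject H₀: no

SE = σ/√n = 12/√10 = 3.7947
z = (x̄−μ₀)/SE = (76.9−75)/3.7947 = 0.5007
p-value (one-sided, H₁ greater) = 0.30829
At α=0.01: p ≥ α → fail to reject H₀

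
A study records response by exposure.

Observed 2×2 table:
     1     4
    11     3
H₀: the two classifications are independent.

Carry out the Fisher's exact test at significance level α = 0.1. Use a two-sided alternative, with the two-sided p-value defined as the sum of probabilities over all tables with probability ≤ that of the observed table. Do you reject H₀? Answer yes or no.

Margins: r₁=5, r₂=14, c₁=12, c₂=7, n=19
p_obs = C(5,1)·C(14,11)/C(19,12); sum pmf over tables with pmf ≤ p_obs
p-value (two-sided) = 0.03793
At α=0.1: p < α → reject H₀

reject H₀: yes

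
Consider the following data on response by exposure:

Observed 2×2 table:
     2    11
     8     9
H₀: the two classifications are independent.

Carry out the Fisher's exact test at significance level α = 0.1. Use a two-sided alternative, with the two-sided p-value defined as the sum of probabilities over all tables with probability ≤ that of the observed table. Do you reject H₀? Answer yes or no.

reject H₀: no

Margins: r₁=13, r₂=17, c₁=10, c₂=20, n=30
p_obs = C(13,2)·C(17,8)/C(30,10); sum pmf over tables with pmf ≤ p_obs
p-value (two-sided) = 0.11935
At α=0.1: p ≥ α → fail to reject H₀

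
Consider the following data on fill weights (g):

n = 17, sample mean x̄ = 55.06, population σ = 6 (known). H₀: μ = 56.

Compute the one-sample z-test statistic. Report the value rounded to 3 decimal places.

test statistic = -0.646

SE = σ/√n = 6/√17 = 1.4552
z = (x̄−μ₀)/SE = (55.06−56)/1.4552 = -0.6460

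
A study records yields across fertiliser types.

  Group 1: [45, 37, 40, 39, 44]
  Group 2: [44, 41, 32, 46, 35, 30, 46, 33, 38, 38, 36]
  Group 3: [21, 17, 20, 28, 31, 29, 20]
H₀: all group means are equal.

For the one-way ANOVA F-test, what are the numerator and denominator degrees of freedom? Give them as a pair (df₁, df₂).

degrees of freedom = [2, 20]

k = 3 groups, N = 23 total
df = (k−1, N−k) = (3−1, 23−3) = (2, 20)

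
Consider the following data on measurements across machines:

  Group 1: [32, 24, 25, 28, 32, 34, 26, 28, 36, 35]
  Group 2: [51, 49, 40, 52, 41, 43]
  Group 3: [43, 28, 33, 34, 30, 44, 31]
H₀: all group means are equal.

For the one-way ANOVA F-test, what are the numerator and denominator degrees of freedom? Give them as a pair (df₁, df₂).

degrees of freedom = [2, 20]

k = 3 groups, N = 23 total
df = (k−1, N−k) = (3−1, 23−3) = (2, 20)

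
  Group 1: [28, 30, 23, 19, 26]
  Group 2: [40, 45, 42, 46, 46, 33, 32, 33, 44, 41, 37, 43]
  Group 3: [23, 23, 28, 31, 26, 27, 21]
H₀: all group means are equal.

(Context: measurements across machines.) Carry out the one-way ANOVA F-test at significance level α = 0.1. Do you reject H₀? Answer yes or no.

Group means [25.20, 40.17, 25.57], grand mean 32.792
SSB = Σnᵢ(x̄ᵢ−x̄)² = 1305.777; SSW = ΣΣ(x−x̄ᵢ)² = 444.181
MSB = 1305.777/2 = 652.8887; MSW = 444.181/21 = 21.1515
F = MSB/MSW = 30.8673
df = (2, 21)
p-value (upper-tail) = 0.00000
At α=0.1: p < α → reject H₀

reject H₀: yes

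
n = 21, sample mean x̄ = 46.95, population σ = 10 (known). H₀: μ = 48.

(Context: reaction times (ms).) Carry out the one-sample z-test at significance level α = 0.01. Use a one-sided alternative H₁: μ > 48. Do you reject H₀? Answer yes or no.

SE = σ/√n = 10/√21 = 2.1822
z = (x̄−μ₀)/SE = (46.95−48)/2.1822 = -0.4812
p-value (one-sided, H₁ greater) = 0.68480
At α=0.01: p ≥ α → fail to reject H₀

reject H₀: no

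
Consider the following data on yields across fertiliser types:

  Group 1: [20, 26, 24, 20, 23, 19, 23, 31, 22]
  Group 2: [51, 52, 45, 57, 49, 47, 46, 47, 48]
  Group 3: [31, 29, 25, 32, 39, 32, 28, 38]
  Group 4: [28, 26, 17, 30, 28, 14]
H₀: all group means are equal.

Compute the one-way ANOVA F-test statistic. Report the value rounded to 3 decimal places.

test statistic = 58.017

Group means [23.11, 49.11, 31.75, 23.83], grand mean 32.719
SSB = Σnᵢ(x̄ᵢ−x̄)² = 3730.358; SSW = ΣΣ(x−x̄ᵢ)² = 600.111
MSB = 3730.358/3 = 1243.4525; MSW = 600.111/28 = 21.4325
F = MSB/MSW = 58.0170
df = (3, 28)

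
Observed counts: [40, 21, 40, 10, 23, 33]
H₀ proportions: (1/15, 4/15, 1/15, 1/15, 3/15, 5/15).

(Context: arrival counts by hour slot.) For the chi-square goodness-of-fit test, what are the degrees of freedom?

degrees of freedom = 5

df = k − 1 = 6 − 1 = 5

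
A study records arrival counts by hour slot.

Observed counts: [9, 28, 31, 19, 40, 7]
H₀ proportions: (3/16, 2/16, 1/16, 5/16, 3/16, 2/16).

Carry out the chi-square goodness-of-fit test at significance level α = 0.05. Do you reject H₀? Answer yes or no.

n = 134; E_i = n·p_i = [25.12, 16.75, 8.38, 41.88, 25.12, 16.75]
χ² = (9−25.12)²/25.12 + (28−16.75)²/16.75 + (31−8.38)²/8.38 + (19−41.88)²/41.88 + (40−25.12)²/25.12 + (7−16.75)²/16.75 = 106.0040
df = 5
p-value (upper-tail) = 0.00000
At α=0.05: p < α → reject H₀

reject H₀: yes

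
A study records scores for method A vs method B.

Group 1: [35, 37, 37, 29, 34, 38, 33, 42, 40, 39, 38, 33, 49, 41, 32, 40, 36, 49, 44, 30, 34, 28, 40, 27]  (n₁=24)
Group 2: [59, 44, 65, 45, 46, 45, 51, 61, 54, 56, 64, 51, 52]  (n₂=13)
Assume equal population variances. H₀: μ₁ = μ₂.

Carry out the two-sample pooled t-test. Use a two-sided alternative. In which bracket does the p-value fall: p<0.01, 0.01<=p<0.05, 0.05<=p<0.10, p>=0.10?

p-value bracket: p<0.01

x̄₁=36.875, s₁=5.841, n₁=24
x̄₂=53.308, s₂=7.307, n₂=13
s_p² = [23·5.841² + 12·7.307²]/35 = 40.7255
SE = √(s_p²·(1/24+1/13)) = 2.1976
t = (36.875−53.308)/2.1976 = -7.4774
df = 35
p-value (two-sided) = 0.00000
→ bracket: p<0.01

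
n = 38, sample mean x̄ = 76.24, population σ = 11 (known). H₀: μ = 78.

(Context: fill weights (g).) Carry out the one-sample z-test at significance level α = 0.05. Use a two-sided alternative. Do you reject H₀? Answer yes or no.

reject H₀: no

SE = σ/√n = 11/√38 = 1.7844
z = (x̄−μ₀)/SE = (76.24−78)/1.7844 = -0.9863
p-value (two-sided) = 0.32398
At α=0.05: p ≥ α → fail to reject H₀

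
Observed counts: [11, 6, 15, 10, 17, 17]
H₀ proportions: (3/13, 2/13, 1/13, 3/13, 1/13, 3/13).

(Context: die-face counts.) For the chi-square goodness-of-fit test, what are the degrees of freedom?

df = k − 1 = 6 − 1 = 5

degrees of freedom = 5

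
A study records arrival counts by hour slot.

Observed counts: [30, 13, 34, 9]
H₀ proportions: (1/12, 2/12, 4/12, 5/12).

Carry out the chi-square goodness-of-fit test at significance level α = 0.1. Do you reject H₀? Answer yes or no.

n = 86; E_i = n·p_i = [7.17, 14.33, 28.67, 35.83]
χ² = (30−7.17)²/7.17 + (13−14.33)²/14.33 + (34−28.67)²/28.67 + (9−35.83)²/35.83 = 93.9581
df = 3
p-value (upper-tail) = 0.00000
At α=0.1: p < α → reject H₀

reject H₀: yes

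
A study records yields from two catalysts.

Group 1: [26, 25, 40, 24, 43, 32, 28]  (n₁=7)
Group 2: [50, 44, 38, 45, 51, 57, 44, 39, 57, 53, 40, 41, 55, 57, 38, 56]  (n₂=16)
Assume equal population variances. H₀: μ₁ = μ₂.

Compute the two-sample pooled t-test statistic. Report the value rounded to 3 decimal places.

test statistic = -4.921

x̄₁=31.143, s₁=7.581, n₁=7
x̄₂=47.812, s₂=7.432, n₂=16
s_p² = [6·7.581² + 15·7.432²]/21 = 55.8712
SE = √(s_p²·(1/7+1/16)) = 3.3873
t = (31.143−47.812)/3.3873 = -4.9213
df = 21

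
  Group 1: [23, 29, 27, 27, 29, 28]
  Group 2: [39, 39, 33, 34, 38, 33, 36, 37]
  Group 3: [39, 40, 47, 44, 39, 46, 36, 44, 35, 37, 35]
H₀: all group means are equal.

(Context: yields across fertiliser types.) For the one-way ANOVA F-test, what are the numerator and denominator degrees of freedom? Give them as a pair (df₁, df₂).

degrees of freedom = [2, 22]

k = 3 groups, N = 25 total
df = (k−1, N−k) = (3−1, 25−3) = (2, 22)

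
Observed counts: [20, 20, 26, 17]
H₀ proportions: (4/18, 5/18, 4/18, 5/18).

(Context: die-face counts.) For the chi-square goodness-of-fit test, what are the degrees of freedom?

df = k − 1 = 4 − 1 = 3

degrees of freedom = 3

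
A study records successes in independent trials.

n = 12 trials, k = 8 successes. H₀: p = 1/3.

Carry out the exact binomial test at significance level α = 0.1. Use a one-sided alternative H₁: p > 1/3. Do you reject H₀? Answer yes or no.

Exact binomial: n=12, k=8, p₀=1/3=0.3333
P(X≥8) from Σ C(n,i)·p₀^i·(1−p₀)^(n−i)
p-value (one-sided, H₁ greater) = 0.01876
At α=0.1: p < α → reject H₀

reject H₀: yes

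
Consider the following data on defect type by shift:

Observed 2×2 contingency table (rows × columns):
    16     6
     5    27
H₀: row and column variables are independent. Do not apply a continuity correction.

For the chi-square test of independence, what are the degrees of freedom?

degrees of freedom = 1

df = (r−1)(c−1) = (2−1)·(2−1) = 1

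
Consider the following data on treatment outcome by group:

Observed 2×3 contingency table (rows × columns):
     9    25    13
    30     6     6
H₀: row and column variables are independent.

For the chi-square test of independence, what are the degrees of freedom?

degrees of freedom = 2

df = (r−1)(c−1) = (2−1)·(3−1) = 2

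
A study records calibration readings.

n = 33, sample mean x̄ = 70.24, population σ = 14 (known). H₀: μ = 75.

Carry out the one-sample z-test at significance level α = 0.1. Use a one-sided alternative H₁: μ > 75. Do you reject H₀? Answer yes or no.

SE = σ/√n = 14/√33 = 2.4371
z = (x̄−μ₀)/SE = (70.24−75)/2.4371 = -1.9532
p-value (one-sided, H₁ greater) = 0.97460
At α=0.1: p ≥ α → fail to reject H₀

reject H₀: no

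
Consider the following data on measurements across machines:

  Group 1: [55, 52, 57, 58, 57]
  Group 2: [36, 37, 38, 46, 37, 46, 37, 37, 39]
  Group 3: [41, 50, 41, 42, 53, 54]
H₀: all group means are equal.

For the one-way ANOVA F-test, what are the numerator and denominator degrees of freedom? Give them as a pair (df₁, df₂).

degrees of freedom = [2, 17]

k = 3 groups, N = 20 total
df = (k−1, N−k) = (3−1, 20−3) = (2, 17)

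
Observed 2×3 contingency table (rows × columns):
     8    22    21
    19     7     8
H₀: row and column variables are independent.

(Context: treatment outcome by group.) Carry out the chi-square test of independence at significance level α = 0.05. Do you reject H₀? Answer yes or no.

reject H₀: yes

Row totals [51, 34], col totals [27, 29, 29], n=85
χ² = (8−16.20)²/16.20 + (22−17.40)²/17.40 + (21−17.40)²/17.40 + (19−10.80)²/10.80 + (7−11.60)²/11.60 + (8−11.60)²/11.60 = 15.2788
df = 2
p-value (upper-tail) = 0.00048
At α=0.05: p < α → reject H₀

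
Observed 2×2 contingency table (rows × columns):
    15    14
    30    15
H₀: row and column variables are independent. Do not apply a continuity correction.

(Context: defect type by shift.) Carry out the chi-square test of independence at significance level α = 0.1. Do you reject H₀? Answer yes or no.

Row totals [29, 45], col totals [45, 29], n=74
χ² = (15−17.64)²/17.64 + (14−11.36)²/11.36 + (30−27.36)²/27.36 + (15−17.64)²/17.64 = 1.6523
df = 1
p-value (upper-tail) = 0.19865
At α=0.1: p ≥ α → fail to reject H₀

reject H₀: no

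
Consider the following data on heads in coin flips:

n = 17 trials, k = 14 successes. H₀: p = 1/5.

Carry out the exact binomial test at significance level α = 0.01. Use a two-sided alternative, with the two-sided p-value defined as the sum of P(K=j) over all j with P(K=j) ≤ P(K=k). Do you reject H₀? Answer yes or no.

Exact binomial: n=17, k=14, p₀=1/5=0.2000
P(X=j) = C(n,j)·p₀^j·(1−p₀)^(n−j); p = Σ P(X=j) over j with P(X=j) ≤ P(X=14)
p-value (two-sided) = 0.00000
At α=0.01: p < α → reject H₀

reject H₀: yes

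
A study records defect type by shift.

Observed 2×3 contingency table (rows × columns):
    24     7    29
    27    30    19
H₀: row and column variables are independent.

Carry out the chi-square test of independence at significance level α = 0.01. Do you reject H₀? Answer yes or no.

Row totals [60, 76], col totals [51, 37, 48], n=136
χ² = (24−22.50)²/22.50 + (7−16.32)²/16.32 + (29−21.18)²/21.18 + (27−28.50)²/28.50 + (30−20.68)²/20.68 + (19−26.82)²/26.82 = 14.8807
df = 2
p-value (upper-tail) = 0.00059
At α=0.01: p < α → reject H₀

reject H₀: yes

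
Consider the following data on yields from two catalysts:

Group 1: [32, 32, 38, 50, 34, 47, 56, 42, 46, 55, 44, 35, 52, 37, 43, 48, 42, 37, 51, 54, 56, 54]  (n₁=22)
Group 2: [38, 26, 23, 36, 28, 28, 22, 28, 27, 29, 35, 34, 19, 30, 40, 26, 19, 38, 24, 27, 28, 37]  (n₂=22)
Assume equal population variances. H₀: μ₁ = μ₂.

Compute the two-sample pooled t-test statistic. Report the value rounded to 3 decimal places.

test statistic = 7.172

x̄₁=44.773, s₁=8.124, n₁=22
x̄₂=29.182, s₂=6.162, n₂=22
s_p² = [21·8.124² + 21·6.162²]/42 = 51.9794
SE = √(s_p²·(1/22+1/22)) = 2.1738
t = (44.773−29.182)/2.1738 = 7.1722
df = 42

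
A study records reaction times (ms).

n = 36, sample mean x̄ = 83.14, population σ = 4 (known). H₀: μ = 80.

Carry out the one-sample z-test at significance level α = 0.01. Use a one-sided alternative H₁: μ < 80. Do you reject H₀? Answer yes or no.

reject H₀: no

SE = σ/√n = 4/√36 = 0.6667
z = (x̄−μ₀)/SE = (83.14−80)/0.6667 = 4.7100
p-value (one-sided, H₁ less) = 1.00000
At α=0.01: p ≥ α → fail to reject H₀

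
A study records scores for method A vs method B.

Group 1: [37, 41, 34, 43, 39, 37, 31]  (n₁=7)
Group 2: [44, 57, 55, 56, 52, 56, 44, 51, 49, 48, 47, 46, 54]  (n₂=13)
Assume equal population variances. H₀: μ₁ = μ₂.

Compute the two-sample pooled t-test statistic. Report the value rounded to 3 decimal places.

x̄₁=37.429, s₁=4.077, n₁=7
x̄₂=50.692, s₂=4.679, n₂=13
s_p² = [6·4.077² + 12·4.679²]/18 = 20.1380
SE = √(s_p²·(1/7+1/13)) = 2.1038
t = (37.429−50.692)/2.1038 = -6.3047
df = 18

test statistic = -6.305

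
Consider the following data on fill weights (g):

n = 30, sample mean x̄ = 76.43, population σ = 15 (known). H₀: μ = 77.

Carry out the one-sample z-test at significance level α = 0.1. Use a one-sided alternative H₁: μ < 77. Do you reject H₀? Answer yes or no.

reject H₀: no

SE = σ/√n = 15/√30 = 2.7386
z = (x̄−μ₀)/SE = (76.43−77)/2.7386 = -0.2081
p-value (one-sided, H₁ less) = 0.41756
At α=0.1: p ≥ α → fail to reject H₀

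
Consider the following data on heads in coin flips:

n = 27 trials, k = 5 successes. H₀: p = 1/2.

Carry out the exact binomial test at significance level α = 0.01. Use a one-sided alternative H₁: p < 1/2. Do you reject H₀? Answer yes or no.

Exact binomial: n=27, k=5, p₀=1/2=0.5000
P(X≤5) from Σ C(n,i)·p₀^i·(1−p₀)^(n−i)
p-value (one-sided, H₁ less) = 0.00076
At α=0.01: p < α → reject H₀

reject H₀: yes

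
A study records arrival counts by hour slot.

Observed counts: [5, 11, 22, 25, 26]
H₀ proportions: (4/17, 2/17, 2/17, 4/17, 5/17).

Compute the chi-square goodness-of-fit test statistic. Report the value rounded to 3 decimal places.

test statistic = 25.645

n = 89; E_i = n·p_i = [20.94, 10.47, 10.47, 20.94, 26.18]
χ² = (5−20.94)²/20.94 + (11−10.47)²/10.47 + (22−10.47)²/10.47 + (25−20.94)²/20.94 + (26−26.18)²/26.18 = 25.6449
df = 4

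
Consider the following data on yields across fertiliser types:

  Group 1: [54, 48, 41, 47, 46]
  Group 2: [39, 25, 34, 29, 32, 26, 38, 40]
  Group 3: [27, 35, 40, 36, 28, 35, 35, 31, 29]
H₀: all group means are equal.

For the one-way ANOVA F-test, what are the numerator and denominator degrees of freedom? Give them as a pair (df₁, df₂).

degrees of freedom = [2, 19]

k = 3 groups, N = 22 total
df = (k−1, N−k) = (3−1, 22−3) = (2, 19)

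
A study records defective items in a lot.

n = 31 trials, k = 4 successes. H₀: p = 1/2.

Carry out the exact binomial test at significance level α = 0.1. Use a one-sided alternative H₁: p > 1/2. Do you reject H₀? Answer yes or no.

Exact binomial: n=31, k=4, p₀=1/2=0.5000
P(X≥4) from Σ C(n,i)·p₀^i·(1−p₀)^(n−i)
p-value (one-sided, H₁ greater) = 1.00000
At α=0.1: p ≥ α → fail to reject H₀

reject H₀: no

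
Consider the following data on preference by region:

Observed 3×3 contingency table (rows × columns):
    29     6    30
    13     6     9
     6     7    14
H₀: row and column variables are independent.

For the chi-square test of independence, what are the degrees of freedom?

df = (r−1)(c−1) = (3−1)·(3−1) = 4

degrees of freedom = 4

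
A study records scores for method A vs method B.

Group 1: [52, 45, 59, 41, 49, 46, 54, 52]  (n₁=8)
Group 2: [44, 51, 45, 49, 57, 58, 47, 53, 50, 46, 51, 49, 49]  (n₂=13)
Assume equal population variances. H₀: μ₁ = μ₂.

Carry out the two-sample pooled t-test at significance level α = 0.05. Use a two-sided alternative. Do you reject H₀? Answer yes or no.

x̄₁=49.750, s₁=5.701, n₁=8
x̄₂=49.923, s₂=4.212, n₂=13
s_p² = [7·5.701² + 12·4.212²]/19 = 23.1802
SE = √(s_p²·(1/8+1/13)) = 2.1635
t = (49.750−49.923)/2.1635 = -0.0800
df = 19
p-value (two-sided) = 0.93707
At α=0.05: p ≥ α → fail to reject H₀

reject H₀: no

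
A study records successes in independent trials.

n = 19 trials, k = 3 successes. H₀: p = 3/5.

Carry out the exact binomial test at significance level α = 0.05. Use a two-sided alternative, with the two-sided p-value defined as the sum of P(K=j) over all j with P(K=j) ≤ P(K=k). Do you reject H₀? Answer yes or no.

reject H₀: yes

Exact binomial: n=19, k=3, p₀=3/5=0.6000
P(X=j) = C(n,j)·p₀^j·(1−p₀)^(n−j); p = Σ P(X=j) over j with P(X=j) ≤ P(X=3)
p-value (two-sided) = 0.00016
At α=0.05: p < α → reject H₀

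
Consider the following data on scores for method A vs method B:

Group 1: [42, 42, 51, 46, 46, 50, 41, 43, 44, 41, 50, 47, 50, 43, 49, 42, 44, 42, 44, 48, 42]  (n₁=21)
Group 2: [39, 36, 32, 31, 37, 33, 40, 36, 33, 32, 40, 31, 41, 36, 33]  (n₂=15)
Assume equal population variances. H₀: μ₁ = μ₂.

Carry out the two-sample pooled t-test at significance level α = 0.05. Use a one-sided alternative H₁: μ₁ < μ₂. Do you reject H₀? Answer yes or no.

x̄₁=45.095, s₁=3.390, n₁=21
x̄₂=35.333, s₂=3.478, n₂=15
s_p² = [20·3.390² + 14·3.478²]/34 = 11.7395
SE = √(s_p²·(1/21+1/15)) = 1.1583
t = (45.095−35.333)/1.1583 = 8.4278
df = 34
p-value (one-sided, H₁ less) = 1.00000
At α=0.05: p ≥ α → fail to reject H₀

reject H₀: no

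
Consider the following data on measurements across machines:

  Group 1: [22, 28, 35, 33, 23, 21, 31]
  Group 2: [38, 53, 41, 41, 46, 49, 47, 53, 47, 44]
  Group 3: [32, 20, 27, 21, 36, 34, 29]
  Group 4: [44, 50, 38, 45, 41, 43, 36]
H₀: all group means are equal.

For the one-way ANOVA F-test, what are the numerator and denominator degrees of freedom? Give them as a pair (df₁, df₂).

degrees of freedom = [3, 27]

k = 4 groups, N = 31 total
df = (k−1, N−k) = (4−1, 31−4) = (3, 27)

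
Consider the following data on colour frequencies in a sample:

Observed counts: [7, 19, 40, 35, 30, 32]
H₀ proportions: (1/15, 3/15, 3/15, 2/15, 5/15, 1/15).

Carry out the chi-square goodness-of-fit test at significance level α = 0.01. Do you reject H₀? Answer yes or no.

reject H₀: yes

n = 163; E_i = n·p_i = [10.87, 32.60, 32.60, 21.73, 54.33, 10.87]
χ² = (7−10.87)²/10.87 + (19−32.60)²/32.60 + (40−32.60)²/32.60 + (35−21.73)²/21.73 + (30−54.33)²/54.33 + (32−10.87)²/10.87 = 68.8252
df = 5
p-value (upper-tail) = 0.00000
At α=0.01: p < α → reject H₀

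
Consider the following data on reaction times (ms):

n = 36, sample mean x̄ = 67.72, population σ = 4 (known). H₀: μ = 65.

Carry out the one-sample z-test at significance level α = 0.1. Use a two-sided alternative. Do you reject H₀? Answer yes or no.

SE = σ/√n = 4/√36 = 0.6667
z = (x̄−μ₀)/SE = (67.72−65)/0.6667 = 4.0800
p-value (two-sided) = 0.00005
At α=0.1: p < α → reject H₀

reject H₀: yes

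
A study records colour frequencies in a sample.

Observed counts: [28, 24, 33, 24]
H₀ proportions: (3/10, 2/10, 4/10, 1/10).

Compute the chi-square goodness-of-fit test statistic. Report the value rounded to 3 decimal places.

n = 109; E_i = n·p_i = [32.70, 21.80, 43.60, 10.90]
χ² = (28−32.70)²/32.70 + (24−21.80)²/21.80 + (33−43.60)²/43.60 + (24−10.90)²/10.90 = 19.2187
df = 3

test statistic = 19.219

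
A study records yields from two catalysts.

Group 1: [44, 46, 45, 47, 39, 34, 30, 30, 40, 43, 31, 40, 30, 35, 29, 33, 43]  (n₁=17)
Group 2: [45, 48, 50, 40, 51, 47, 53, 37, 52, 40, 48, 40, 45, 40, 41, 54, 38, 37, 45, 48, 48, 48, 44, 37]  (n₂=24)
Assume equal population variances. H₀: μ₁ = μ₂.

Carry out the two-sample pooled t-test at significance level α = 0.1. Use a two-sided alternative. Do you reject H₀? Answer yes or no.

reject H₀: yes

x̄₁=37.588, s₁=6.413, n₁=17
x̄₂=44.833, s₂=5.362, n₂=24
s_p² = [16·6.413² + 23·5.362²]/39 = 33.8321
SE = √(s_p²·(1/17+1/24)) = 1.8439
t = (37.588−44.833)/1.8439 = -3.9293
df = 39
p-value (two-sided) = 0.00034
At α=0.1: p < α → reject H₀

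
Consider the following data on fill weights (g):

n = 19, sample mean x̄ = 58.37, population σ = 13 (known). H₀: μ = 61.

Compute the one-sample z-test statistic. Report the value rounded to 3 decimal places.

SE = σ/√n = 13/√19 = 2.9824
z = (x̄−μ₀)/SE = (58.37−61)/2.9824 = -0.8818

test statistic = -0.882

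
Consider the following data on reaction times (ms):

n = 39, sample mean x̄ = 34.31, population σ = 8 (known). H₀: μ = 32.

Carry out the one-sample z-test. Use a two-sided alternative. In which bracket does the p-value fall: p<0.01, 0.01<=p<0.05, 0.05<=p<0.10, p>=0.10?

SE = σ/√n = 8/√39 = 1.2810
z = (x̄−μ₀)/SE = (34.31−32)/1.2810 = 1.8032
p-value (two-sided) = 0.07135
→ bracket: 0.05<=p<0.10

p-value bracket: 0.05<=p<0.10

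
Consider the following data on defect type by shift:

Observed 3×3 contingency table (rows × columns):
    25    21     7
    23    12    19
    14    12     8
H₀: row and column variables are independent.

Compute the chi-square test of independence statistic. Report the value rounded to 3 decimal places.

test statistic = 8.269

Row totals [53, 54, 34], col totals [62, 45, 34], n=141
χ² = (25−23.30)²/23.30 + (21−16.91)²/16.91 + (7−12.78)²/12.78 + (23−23.74)²/23.74 + (12−17.23)²/17.23 + (19−13.02)²/13.02 + (14−14.95)²/14.95 + (12−10.85)²/10.85 + (8−8.20)²/8.20 = 8.2691
df = 4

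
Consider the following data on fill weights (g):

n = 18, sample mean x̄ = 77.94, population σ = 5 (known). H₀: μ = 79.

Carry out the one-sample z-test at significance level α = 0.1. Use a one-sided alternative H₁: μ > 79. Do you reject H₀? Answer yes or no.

SE = σ/√n = 5/√18 = 1.1785
z = (x̄−μ₀)/SE = (77.94−79)/1.1785 = -0.8994
p-value (one-sided, H₁ greater) = 0.81579
At α=0.1: p ≥ α → fail to reject H₀

reject H₀: no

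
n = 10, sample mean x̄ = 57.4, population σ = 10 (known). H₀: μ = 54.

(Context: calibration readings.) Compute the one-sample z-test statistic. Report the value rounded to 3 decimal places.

SE = σ/√n = 10/√10 = 3.1623
z = (x̄−μ₀)/SE = (57.4−54)/3.1623 = 1.0752

test statistic = 1.075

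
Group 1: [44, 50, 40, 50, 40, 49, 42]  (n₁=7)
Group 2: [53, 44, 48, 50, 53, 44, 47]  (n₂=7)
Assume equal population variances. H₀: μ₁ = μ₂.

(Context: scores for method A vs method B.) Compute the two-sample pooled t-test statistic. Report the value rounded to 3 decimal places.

test statistic = -1.527

x̄₁=45.000, s₁=4.583, n₁=7
x̄₂=48.429, s₂=3.780, n₂=7
s_p² = [6·4.583² + 6·3.780²]/12 = 17.6429
SE = √(s_p²·(1/7+1/7)) = 2.2452
t = (45.000−48.429)/2.2452 = -1.5271
df = 12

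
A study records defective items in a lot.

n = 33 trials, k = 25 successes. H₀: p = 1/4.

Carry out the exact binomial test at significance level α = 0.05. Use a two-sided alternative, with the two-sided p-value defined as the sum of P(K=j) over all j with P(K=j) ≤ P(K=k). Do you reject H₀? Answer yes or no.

reject H₀: yes

Exact binomial: n=33, k=25, p₀=1/4=0.2500
P(X=j) = C(n,j)·p₀^j·(1−p₀)^(n−j); p = Σ P(X=j) over j with P(X=j) ≤ P(X=25)
p-value (two-sided) = 0.00000
At α=0.05: p < α → reject H₀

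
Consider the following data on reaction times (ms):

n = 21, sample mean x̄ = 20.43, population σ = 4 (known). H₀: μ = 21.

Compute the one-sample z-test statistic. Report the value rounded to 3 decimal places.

SE = σ/√n = 4/√21 = 0.8729
z = (x̄−μ₀)/SE = (20.43−21)/0.8729 = -0.6530

test statistic = -0.653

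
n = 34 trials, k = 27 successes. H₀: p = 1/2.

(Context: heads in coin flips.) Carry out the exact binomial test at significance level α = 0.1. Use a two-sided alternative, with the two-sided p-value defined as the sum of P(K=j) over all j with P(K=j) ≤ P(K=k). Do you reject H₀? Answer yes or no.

Exact binomial: n=34, k=27, p₀=1/2=0.5000
P(X=j) = C(n,j)·p₀^j·(1−p₀)^(n−j); p = Σ P(X=j) over j with P(X=j) ≤ P(X=27)
p-value (two-sided) = 0.00082
At α=0.1: p < α → reject H₀

reject H₀: yes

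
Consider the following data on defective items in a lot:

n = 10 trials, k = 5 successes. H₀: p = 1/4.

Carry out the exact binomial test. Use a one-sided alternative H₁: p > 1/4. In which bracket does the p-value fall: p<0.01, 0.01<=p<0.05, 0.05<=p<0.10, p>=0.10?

p-value bracket: 0.05<=p<0.10

Exact binomial: n=10, k=5, p₀=1/4=0.2500
P(X≥5) from Σ C(n,i)·p₀^i·(1−p₀)^(n−i)
p-value (one-sided, H₁ greater) = 0.07813
→ bracket: 0.05<=p<0.10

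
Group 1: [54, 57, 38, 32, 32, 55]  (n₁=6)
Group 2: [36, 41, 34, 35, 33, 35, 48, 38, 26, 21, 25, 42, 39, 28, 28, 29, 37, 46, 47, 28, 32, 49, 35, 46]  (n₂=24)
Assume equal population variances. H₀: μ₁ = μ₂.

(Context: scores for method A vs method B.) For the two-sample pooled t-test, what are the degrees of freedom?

df = n₁ + n₂ − 2 = 6 + 24 − 2 = 28

degrees of freedom = 28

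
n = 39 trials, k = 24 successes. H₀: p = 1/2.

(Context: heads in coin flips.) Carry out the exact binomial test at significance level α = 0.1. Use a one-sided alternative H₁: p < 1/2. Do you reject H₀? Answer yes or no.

reject H₀: no

Exact binomial: n=39, k=24, p₀=1/2=0.5000
P(X≤24) from Σ C(n,i)·p₀^i·(1−p₀)^(n−i)
p-value (one-sided, H₁ less) = 0.94594
At α=0.1: p ≥ α → fail to reject H₀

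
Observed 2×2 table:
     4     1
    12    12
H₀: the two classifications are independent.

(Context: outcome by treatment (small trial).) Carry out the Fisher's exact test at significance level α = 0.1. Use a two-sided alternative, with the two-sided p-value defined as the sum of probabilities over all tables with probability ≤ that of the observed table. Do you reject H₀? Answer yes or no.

reject H₀: no

Margins: r₁=5, r₂=24, c₁=16, c₂=13, n=29
p_obs = C(5,4)·C(24,12)/C(29,16); sum pmf over tables with pmf ≤ p_obs
p-value (two-sided) = 0.34319
At α=0.1: p ≥ α → fail to reject H₀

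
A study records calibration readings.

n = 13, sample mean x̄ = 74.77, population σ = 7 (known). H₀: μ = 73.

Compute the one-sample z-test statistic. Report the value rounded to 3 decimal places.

test statistic = 0.912

SE = σ/√n = 7/√13 = 1.9415
z = (x̄−μ₀)/SE = (74.77−73)/1.9415 = 0.9117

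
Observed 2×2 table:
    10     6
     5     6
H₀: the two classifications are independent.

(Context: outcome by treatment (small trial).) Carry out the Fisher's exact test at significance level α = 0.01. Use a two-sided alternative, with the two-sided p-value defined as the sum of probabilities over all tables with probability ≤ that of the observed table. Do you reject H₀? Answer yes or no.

reject H₀: no

Margins: r₁=16, r₂=11, c₁=15, c₂=12, n=27
p_obs = C(16,10)·C(11,5)/C(27,15); sum pmf over tables with pmf ≤ p_obs
p-value (two-sided) = 0.45165
At α=0.01: p ≥ α → fail to reject H₀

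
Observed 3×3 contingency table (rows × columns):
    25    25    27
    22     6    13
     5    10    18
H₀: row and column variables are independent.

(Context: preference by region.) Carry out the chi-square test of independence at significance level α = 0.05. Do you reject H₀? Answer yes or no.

reject H₀: yes

Row totals [77, 41, 33], col totals [52, 41, 58], n=151
χ² = (25−26.52)²/26.52 + (25−20.91)²/20.91 + (27−29.58)²/29.58 + (22−14.12)²/14.12 + (6−11.13)²/11.13 + (13−15.75)²/15.75 + (5−11.36)²/11.36 + (10−8.96)²/8.96 + (18−12.68)²/12.68 = 14.2783
df = 4
p-value (upper-tail) = 0.00646
At α=0.05: p < α → reject H₀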